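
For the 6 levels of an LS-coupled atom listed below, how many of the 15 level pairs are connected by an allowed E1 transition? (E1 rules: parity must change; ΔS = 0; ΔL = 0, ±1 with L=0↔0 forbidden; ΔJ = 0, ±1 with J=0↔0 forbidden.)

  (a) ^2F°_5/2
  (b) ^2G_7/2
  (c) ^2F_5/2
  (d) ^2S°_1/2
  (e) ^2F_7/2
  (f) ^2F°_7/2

(a)–(b): allowed.
(a)–(c): allowed.
(a)–(d): forbidden (parity, ΔL, ΔJ).
(a)–(e): allowed.
(a)–(f): forbidden (parity).
(b)–(c): forbidden (parity).
(b)–(d): forbidden (ΔL, ΔJ).
(b)–(e): forbidden (parity).
(b)–(f): allowed.
(c)–(d): forbidden (ΔL, ΔJ).
(c)–(e): forbidden (parity).
(c)–(f): allowed.
(d)–(e): forbidden (ΔL, ΔJ).
(d)–(f): forbidden (parity, ΔL, ΔJ).
(e)–(f): allowed.
Allowed pairs: 6 of 15.

6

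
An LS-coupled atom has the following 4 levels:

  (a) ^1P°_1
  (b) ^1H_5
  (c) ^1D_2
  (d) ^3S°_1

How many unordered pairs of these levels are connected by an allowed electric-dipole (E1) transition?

(a)–(b): forbidden (ΔL, ΔJ).
(a)–(c): allowed.
(a)–(d): forbidden (parity, ΔS).
(b)–(c): forbidden (parity, ΔL, ΔJ).
(b)–(d): forbidden (ΔS, ΔL, ΔJ).
(c)–(d): forbidden (ΔS, ΔL).
Allowed pairs: 1 of 6.

1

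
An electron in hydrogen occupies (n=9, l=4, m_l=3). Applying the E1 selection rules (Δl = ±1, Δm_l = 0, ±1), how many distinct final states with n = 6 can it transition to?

E1 requires Δl = ±1, so l_f ∈ {3, 5}; with 0 ≤ l_f ≤ n_f−1 = 5, the allowed l_f values are {3, 5}.
For l_f = 3: m_f ∈ {m_i−1, m_i, m_i+1} ∩ [−3, 3] = {2, 3} → 2 states.
For l_f = 5: m_f ∈ {m_i−1, m_i, m_i+1} ∩ [−5, 5] = {2, 3, 4} → 3 states.
Total: 5.

5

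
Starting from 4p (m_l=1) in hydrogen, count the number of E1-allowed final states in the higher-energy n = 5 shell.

4

E1 requires Δl = ±1, so l_f ∈ {0, 2}; with 0 ≤ l_f ≤ n_f−1 = 4, the allowed l_f values are {0, 2}.
For l_f = 0: m_f ∈ {m_i−1, m_i, m_i+1} ∩ [−0, 0] = {0} → 1 state.
For l_f = 2: m_f ∈ {m_i−1, m_i, m_i+1} ∩ [−2, 2] = {0, 1, 2} → 3 states.
Total: 4.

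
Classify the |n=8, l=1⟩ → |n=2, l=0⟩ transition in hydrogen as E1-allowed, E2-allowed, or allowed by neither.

E1

Δl = 0 − 1 = -1; l_i + l_f = 1.
E1 (Δl = ±1): satisfied.
E2 (Δl = 0,±2, l_i+l_f ≥ 2): not satisfied.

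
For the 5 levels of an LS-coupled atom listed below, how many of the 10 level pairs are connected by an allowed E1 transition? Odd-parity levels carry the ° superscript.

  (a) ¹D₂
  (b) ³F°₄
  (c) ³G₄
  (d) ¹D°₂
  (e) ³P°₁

(a)–(b): forbidden (ΔS, ΔJ).
(a)–(c): forbidden (parity, ΔS, ΔL, ΔJ).
(a)–(d): allowed.
(a)–(e): forbidden (ΔS).
(b)–(c): allowed.
(b)–(d): forbidden (parity, ΔS, ΔJ).
(b)–(e): forbidden (parity, ΔL, ΔJ).
(c)–(d): forbidden (ΔS, ΔL, ΔJ).
(c)–(e): forbidden (ΔL, ΔJ).
(d)–(e): forbidden (parity, ΔS).
Allowed pairs: 2 of 10.

2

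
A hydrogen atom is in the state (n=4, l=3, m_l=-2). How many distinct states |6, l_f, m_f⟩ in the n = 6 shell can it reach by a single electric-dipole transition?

E1 requires Δl = ±1, so l_f ∈ {2, 4}; with 0 ≤ l_f ≤ n_f−1 = 5, the allowed l_f values are {2, 4}.
For l_f = 2: m_f ∈ {m_i−1, m_i, m_i+1} ∩ [−2, 2] = {-2, -1} → 2 states.
For l_f = 4: m_f ∈ {m_i−1, m_i, m_i+1} ∩ [−4, 4] = {-3, -2, -1} → 3 states.
Total: 5.

5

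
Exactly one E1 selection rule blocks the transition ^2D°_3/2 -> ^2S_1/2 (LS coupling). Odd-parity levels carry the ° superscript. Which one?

the ΔL = 0, ±1 rule

Reading off the term symbols: S 1/2→1/2, L 2→0, J 3/2→1/2, parity odd→even.
Parity must change: odd → even — ok.
ΔS = 0: S: 1/2 → 1/2 — ok.
ΔL = 0, ±1 (not L=0↔0): L: 2 → 0, ΔL = -2 — fails.
ΔJ = 0, ±1 (not J=0↔0): J: 3/2 → 1/2, ΔJ = -1 — ok.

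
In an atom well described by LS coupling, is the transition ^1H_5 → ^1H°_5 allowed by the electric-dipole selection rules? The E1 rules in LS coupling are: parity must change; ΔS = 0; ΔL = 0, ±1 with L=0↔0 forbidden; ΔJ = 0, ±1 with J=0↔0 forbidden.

Initial level: S=0, L=5, J=5, parity even. Final level: S=0, L=5, J=5, parity odd.
Parity must change: even → odd — satisfied.
ΔS = 0: S: 0 → 0 — satisfied.
ΔL = 0, ±1 (not L=0↔0): L: 5 → 5, ΔL = +0 — satisfied.
ΔJ = 0, ±1 (not J=0↔0): J: 5 → 5, ΔJ = +0 — satisfied.
All four E1 rules are satisfied.

allowed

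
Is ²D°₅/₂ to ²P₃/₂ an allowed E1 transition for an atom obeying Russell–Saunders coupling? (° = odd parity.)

Parity must change: odd → even — ✓.
ΔS = 0: S: 1/2 → 1/2 — ✓.
ΔL = 0, ±1 (not L=0↔0): L: 2 → 1, ΔL = -1 — ✓.
ΔJ = 0, ±1 (not J=0↔0): J: 5/2 → 3/2, ΔJ = -1 — ✓.
All four E1 rules are satisfied.

allowed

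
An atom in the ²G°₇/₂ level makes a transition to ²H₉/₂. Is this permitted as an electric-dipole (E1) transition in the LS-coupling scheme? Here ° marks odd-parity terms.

allowed

Reading off the term symbols: S 1/2→1/2, L 4→5, J 7/2→9/2, parity odd→even.
Parity must change: odd → even — ok.
ΔJ = 0, ±1 (not J=0↔0): J: 7/2 → 9/2, ΔJ = +1 — ok.
ΔS = 0: S: 1/2 → 1/2 — ok.
ΔL = 0, ±1 (not L=0↔0): L: 4 → 5, ΔL = +1 — ok.
All four E1 rules are satisfied.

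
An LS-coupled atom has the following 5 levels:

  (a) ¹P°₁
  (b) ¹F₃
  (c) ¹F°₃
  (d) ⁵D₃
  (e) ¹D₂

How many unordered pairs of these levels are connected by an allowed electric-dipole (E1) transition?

3

(a)–(b): forbidden (ΔL, ΔJ).
(a)–(c): forbidden (parity, ΔL, ΔJ).
(a)–(d): forbidden (ΔS, ΔJ).
(a)–(e): allowed.
(b)–(c): allowed.
(b)–(d): forbidden (parity, ΔS).
(b)–(e): forbidden (parity).
(c)–(d): forbidden (ΔS).
(c)–(e): allowed.
(d)–(e): forbidden (parity, ΔS).
Allowed pairs: 3 of 10.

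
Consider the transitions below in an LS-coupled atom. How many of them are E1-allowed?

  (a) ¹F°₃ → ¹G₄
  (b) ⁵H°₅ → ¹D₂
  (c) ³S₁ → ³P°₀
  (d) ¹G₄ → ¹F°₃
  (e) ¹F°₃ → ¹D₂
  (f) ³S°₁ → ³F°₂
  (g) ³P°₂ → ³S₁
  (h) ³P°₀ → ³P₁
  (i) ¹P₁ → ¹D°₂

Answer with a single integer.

7

(a) allowed
(b) forbidden (ΔS, ΔL, ΔJ fail)
(c) allowed
(d) allowed
(e) allowed
(f) forbidden (parity, ΔL fail)
(g) allowed
(h) allowed
(i) allowed
Total allowed: 7 of 9.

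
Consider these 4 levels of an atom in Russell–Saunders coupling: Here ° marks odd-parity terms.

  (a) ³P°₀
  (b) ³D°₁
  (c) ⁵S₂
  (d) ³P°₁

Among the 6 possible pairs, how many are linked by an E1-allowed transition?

(a)–(b): forbidden (parity).
(a)–(c): forbidden (ΔS, ΔJ).
(a)–(d): forbidden (parity).
(b)–(c): forbidden (ΔS, ΔL).
(b)–(d): forbidden (parity).
(c)–(d): forbidden (ΔS).
Allowed pairs: 0 of 6.

0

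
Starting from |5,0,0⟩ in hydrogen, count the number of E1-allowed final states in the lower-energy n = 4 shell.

E1 requires Δl = ±1, so l_f ∈ {-1, 1}; with 0 ≤ l_f ≤ n_f−1 = 3, the allowed l_f values are {1}.
For l_f = 1: m_f ∈ {m_i−1, m_i, m_i+1} ∩ [−1, 1] = {-1, 0, 1} → 3 states.
Total: 3.

3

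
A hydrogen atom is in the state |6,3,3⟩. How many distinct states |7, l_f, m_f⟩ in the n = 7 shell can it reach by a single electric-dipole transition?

4

E1 requires Δl = ±1, so l_f ∈ {2, 4}; with 0 ≤ l_f ≤ n_f−1 = 6, the allowed l_f values are {2, 4}.
For l_f = 2: m_f ∈ {m_i−1, m_i, m_i+1} ∩ [−2, 2] = {2} → 1 state.
For l_f = 4: m_f ∈ {m_i−1, m_i, m_i+1} ∩ [−4, 4] = {2, 3, 4} → 3 states.
Total: 4.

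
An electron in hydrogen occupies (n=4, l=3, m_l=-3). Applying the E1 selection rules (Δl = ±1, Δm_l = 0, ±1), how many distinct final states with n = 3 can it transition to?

E1 requires Δl = ±1, so l_f ∈ {2, 4}; with 0 ≤ l_f ≤ n_f−1 = 2, the allowed l_f values are {2}.
For l_f = 2: m_f ∈ {m_i−1, m_i, m_i+1} ∩ [−2, 2] = {-2} → 1 state.
Total: 1.

1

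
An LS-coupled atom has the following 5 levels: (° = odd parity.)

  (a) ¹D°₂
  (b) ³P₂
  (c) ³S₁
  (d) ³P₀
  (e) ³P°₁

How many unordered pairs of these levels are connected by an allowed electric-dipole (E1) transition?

(a)–(b): forbidden (ΔS).
(a)–(c): forbidden (ΔS, ΔL).
(a)–(d): forbidden (ΔS, ΔJ).
(a)–(e): forbidden (parity, ΔS).
(b)–(c): forbidden (parity).
(b)–(d): forbidden (parity, ΔJ).
(b)–(e): allowed.
(c)–(d): forbidden (parity).
(c)–(e): allowed.
(d)–(e): allowed.
Allowed pairs: 3 of 10.

3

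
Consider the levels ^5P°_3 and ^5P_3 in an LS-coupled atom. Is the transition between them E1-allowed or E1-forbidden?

Parity must change: odd → even — passes.
ΔS = 0: S: 2 → 2 — passes.
ΔL = 0, ±1 (not L=0↔0): L: 1 → 1, ΔL = +0 — passes.
ΔJ = 0, ±1 (not J=0↔0): J: 3 → 3, ΔJ = +0 — passes.
All four E1 rules are satisfied.

allowed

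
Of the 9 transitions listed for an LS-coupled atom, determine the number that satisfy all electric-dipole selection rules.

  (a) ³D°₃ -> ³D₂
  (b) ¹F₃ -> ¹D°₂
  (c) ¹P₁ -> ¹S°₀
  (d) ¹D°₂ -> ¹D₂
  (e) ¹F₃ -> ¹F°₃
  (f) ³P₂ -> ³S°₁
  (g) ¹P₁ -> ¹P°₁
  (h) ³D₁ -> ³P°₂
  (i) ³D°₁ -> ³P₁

9

(a) allowed
(b) allowed
(c) allowed
(d) allowed
(e) allowed
(f) allowed
(g) allowed
(h) allowed
(i) allowed
Total allowed: 9 of 9.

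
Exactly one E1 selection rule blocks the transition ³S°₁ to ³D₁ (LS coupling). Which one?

Reading off the term symbols: S 1→1, L 0→2, J 1→1, parity odd→even.
Parity must change: odd → even — passes.
ΔS = 0: S: 1 → 1 — passes.
ΔL = 0, ±1 (not L=0↔0): L: 0 → 2, ΔL = +2 — fails.
ΔJ = 0, ±1 (not J=0↔0): J: 1 → 1, ΔJ = +0 — passes.

the ΔL = 0, ±1 rule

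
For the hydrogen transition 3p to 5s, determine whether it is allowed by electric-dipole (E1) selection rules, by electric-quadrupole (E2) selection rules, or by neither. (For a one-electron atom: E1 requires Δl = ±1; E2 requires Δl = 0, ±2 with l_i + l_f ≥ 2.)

E1

Δl = 0 − 1 = -1; l_i + l_f = 1.
E1 (Δl = ±1): satisfied.
E2 (Δl = 0,±2, l_i+l_f ≥ 2): not satisfied.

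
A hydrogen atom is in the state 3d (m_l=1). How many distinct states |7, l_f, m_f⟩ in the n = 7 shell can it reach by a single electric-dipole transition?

E1 requires Δl = ±1, so l_f ∈ {1, 3}; with 0 ≤ l_f ≤ n_f−1 = 6, the allowed l_f values are {1, 3}.
For l_f = 1: m_f ∈ {m_i−1, m_i, m_i+1} ∩ [−1, 1] = {0, 1} → 2 states.
For l_f = 3: m_f ∈ {m_i−1, m_i, m_i+1} ∩ [−3, 3] = {0, 1, 2} → 3 states.
Total: 5.

5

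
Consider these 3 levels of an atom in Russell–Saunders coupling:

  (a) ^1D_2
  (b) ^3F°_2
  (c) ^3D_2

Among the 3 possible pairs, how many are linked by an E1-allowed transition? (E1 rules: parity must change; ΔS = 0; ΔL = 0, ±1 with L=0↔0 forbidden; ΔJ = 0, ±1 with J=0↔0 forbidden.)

(a)–(b): forbidden (ΔS).
(a)–(c): forbidden (parity, ΔS).
(b)–(c): allowed.
Allowed pairs: 1 of 3.

1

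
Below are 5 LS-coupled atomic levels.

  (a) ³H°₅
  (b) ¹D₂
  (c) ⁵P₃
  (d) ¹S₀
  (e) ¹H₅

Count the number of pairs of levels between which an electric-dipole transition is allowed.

(a)–(b): forbidden (ΔS, ΔL, ΔJ).
(a)–(c): forbidden (ΔS, ΔL, ΔJ).
(a)–(d): forbidden (ΔS, ΔL, ΔJ).
(a)–(e): forbidden (ΔS).
(b)–(c): forbidden (parity, ΔS).
(b)–(d): forbidden (parity, ΔL, ΔJ).
(b)–(e): forbidden (parity, ΔL, ΔJ).
(c)–(d): forbidden (parity, ΔS, ΔJ).
(c)–(e): forbidden (parity, ΔS, ΔL, ΔJ).
(d)–(e): forbidden (parity, ΔL, ΔJ).
Allowed pairs: 0 of 10.

0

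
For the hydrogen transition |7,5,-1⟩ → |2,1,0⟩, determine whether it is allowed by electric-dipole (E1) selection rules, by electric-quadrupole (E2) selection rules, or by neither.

Δl = 1 − 5 = -4; l_i + l_f = 6.
Δm_l = +1.
E1 (Δl = ±1, |Δm_l| ≤ 1): not satisfied.
E2 (Δl = 0,±2, l_i+l_f ≥ 2, |Δm_l| ≤ 2): not satisfied.

neither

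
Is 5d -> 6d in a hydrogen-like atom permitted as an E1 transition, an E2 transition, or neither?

Δl = 2 − 2 = +0; l_i + l_f = 4.
E1 (Δl = ±1): not satisfied.
E2 (Δl = 0,±2, l_i+l_f ≥ 2): satisfied.

E2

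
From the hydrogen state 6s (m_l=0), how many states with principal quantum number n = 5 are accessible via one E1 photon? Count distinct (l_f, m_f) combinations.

E1 requires Δl = ±1, so l_f ∈ {-1, 1}; with 0 ≤ l_f ≤ n_f−1 = 4, the allowed l_f values are {1}.
For l_f = 1: m_f ∈ {m_i−1, m_i, m_i+1} ∩ [−1, 1] = {-1, 0, 1} → 3 states.
Total: 3.

3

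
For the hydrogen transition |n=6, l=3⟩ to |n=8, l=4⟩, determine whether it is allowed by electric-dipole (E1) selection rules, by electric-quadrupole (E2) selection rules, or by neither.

Δl = 4 − 3 = +1; l_i + l_f = 7.
E1 (Δl = ±1): satisfied.
E2 (Δl = 0,±2, l_i+l_f ≥ 2): not satisfied.

E1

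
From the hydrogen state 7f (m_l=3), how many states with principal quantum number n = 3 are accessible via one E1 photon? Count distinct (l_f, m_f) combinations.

E1 requires Δl = ±1, so l_f ∈ {2, 4}; with 0 ≤ l_f ≤ n_f−1 = 2, the allowed l_f values are {2}.
For l_f = 2: m_f ∈ {m_i−1, m_i, m_i+1} ∩ [−2, 2] = {2} → 1 state.
Total: 1.

1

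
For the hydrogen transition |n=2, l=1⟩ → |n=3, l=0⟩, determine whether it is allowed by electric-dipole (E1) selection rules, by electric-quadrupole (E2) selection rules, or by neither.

Δl = 0 − 1 = -1; l_i + l_f = 1.
E1 (Δl = ±1): satisfied.
E2 (Δl = 0,±2, l_i+l_f ≥ 2): not satisfied.

E1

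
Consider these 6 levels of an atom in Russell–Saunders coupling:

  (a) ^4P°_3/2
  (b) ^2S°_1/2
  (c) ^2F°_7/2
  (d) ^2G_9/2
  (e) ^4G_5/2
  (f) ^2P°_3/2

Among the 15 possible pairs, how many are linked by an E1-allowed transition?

(a)–(b): forbidden (parity, ΔS).
(a)–(c): forbidden (parity, ΔS, ΔL, ΔJ).
(a)–(d): forbidden (ΔS, ΔL, ΔJ).
(a)–(e): forbidden (ΔL).
(a)–(f): forbidden (parity, ΔS).
(b)–(c): forbidden (parity, ΔL, ΔJ).
(b)–(d): forbidden (ΔL, ΔJ).
(b)–(e): forbidden (ΔS, ΔL, ΔJ).
(b)–(f): forbidden (parity).
(c)–(d): allowed.
(c)–(e): forbidden (ΔS).
(c)–(f): forbidden (parity, ΔL, ΔJ).
(d)–(e): forbidden (parity, ΔS, ΔJ).
(d)–(f): forbidden (ΔL, ΔJ).
(e)–(f): forbidden (ΔS, ΔL).
Allowed pairs: 1 of 15.

1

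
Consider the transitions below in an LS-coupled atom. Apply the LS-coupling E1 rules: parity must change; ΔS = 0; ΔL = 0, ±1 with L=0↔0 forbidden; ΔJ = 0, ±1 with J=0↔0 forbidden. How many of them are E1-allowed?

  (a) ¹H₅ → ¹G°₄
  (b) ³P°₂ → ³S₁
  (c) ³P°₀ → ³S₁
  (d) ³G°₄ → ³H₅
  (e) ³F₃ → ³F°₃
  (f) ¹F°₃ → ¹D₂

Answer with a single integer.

(a) allowed
(b) allowed
(c) allowed
(d) allowed
(e) allowed
(f) allowed
Total allowed: 6 of 6.

6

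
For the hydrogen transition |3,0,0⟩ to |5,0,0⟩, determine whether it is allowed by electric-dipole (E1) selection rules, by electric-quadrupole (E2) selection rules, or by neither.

neither

Δl = 0 − 0 = +0; l_i + l_f = 0.
Δm_l = +0.
E1 (Δl = ±1, |Δm_l| ≤ 1): not satisfied.
E2 (Δl = 0,±2, l_i+l_f ≥ 2, |Δm_l| ≤ 2): not satisfied.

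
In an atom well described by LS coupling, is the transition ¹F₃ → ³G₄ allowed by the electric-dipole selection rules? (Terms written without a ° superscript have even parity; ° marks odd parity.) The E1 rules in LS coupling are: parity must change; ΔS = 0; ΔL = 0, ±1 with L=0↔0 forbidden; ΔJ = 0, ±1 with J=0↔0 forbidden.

ΔL = 0, ±1 (not L=0↔0): L: 3 → 4, ΔL = +1 — passes.
ΔJ = 0, ±1 (not J=0↔0): J: 3 → 4, ΔJ = +1 — passes.
Parity must change: even → even — fails.
ΔS = 0: S: 0 → 1 — fails.
Rule(s) violated: parity, ΔS.

forbidden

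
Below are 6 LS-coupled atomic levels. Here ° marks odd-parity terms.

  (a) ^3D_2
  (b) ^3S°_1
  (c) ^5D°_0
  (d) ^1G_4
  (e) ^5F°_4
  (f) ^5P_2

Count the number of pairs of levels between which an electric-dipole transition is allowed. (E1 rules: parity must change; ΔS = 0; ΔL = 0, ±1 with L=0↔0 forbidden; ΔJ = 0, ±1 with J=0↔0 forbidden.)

(a)–(b): forbidden (ΔL).
(a)–(c): forbidden (ΔS, ΔJ).
(a)–(d): forbidden (parity, ΔS, ΔL, ΔJ).
(a)–(e): forbidden (ΔS, ΔJ).
(a)–(f): forbidden (parity, ΔS).
(b)–(c): forbidden (parity, ΔS, ΔL).
(b)–(d): forbidden (ΔS, ΔL, ΔJ).
(b)–(e): forbidden (parity, ΔS, ΔL, ΔJ).
(b)–(f): forbidden (ΔS).
(c)–(d): forbidden (ΔS, ΔL, ΔJ).
(c)–(e): forbidden (parity, ΔJ).
(c)–(f): forbidden (ΔJ).
(d)–(e): forbidden (ΔS).
(d)–(f): forbidden (parity, ΔS, ΔL, ΔJ).
(e)–(f): forbidden (ΔL, ΔJ).
Allowed pairs: 0 of 15.

0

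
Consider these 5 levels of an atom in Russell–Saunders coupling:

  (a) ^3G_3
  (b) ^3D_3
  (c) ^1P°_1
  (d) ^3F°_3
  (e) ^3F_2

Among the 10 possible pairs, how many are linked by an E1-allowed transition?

3

(a)–(b): forbidden (parity, ΔL).
(a)–(c): forbidden (ΔS, ΔL, ΔJ).
(a)–(d): allowed.
(a)–(e): forbidden (parity).
(b)–(c): forbidden (ΔS, ΔJ).
(b)–(d): allowed.
(b)–(e): forbidden (parity).
(c)–(d): forbidden (parity, ΔS, ΔL, ΔJ).
(c)–(e): forbidden (ΔS, ΔL).
(d)–(e): allowed.
Allowed pairs: 3 of 10.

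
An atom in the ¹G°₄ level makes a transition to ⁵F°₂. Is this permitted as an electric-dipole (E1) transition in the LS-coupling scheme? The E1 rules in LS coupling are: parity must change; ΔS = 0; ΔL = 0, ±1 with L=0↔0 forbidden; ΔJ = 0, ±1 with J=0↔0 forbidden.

ΔS = 0: S: 0 → 2 — fails.
Parity must change: odd → odd — fails.
ΔL = 0, ±1 (not L=0↔0): L: 4 → 3, ΔL = -1 — ok.
ΔJ = 0, ±1 (not J=0↔0): J: 4 → 2, ΔJ = -2 — fails.
Rule(s) violated: parity, ΔS, ΔJ.

forbidden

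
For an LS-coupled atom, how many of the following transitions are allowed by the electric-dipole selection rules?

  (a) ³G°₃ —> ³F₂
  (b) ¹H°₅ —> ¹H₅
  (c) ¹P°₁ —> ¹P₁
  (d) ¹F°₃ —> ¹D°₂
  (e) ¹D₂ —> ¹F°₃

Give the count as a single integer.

(a) allowed
(b) allowed
(c) allowed
(d) forbidden (parity fails)
(e) allowed
Total allowed: 4 of 5.

4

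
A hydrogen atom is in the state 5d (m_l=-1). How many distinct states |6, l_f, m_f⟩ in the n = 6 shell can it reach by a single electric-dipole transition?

5

E1 requires Δl = ±1, so l_f ∈ {1, 3}; with 0 ≤ l_f ≤ n_f−1 = 5, the allowed l_f values are {1, 3}.
For l_f = 1: m_f ∈ {m_i−1, m_i, m_i+1} ∩ [−1, 1] = {-1, 0} → 2 states.
For l_f = 3: m_f ∈ {m_i−1, m_i, m_i+1} ∩ [−3, 3] = {-2, -1, 0} → 3 states.
Total: 5.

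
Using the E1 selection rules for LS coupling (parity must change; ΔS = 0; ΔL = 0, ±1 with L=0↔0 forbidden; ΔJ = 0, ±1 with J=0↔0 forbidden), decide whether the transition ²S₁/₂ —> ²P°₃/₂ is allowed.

Reading off the term symbols: S 1/2→1/2, L 0→1, J 1/2→3/2, parity even→odd.
Parity must change: even → odd — satisfied.
ΔS = 0: S: 1/2 → 1/2 — satisfied.
ΔL = 0, ±1 (not L=0↔0): L: 0 → 1, ΔL = +1 — satisfied.
ΔJ = 0, ±1 (not J=0↔0): J: 1/2 → 3/2, ΔJ = +1 — satisfied.
All four E1 rules are satisfied.

allowed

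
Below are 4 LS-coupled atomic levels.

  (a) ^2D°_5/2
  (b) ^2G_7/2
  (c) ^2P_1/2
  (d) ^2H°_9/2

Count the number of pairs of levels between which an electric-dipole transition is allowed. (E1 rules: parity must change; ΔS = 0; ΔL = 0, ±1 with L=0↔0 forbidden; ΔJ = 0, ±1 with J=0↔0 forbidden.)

(a)–(b): forbidden (ΔL).
(a)–(c): forbidden (ΔJ).
(a)–(d): forbidden (parity, ΔL, ΔJ).
(b)–(c): forbidden (parity, ΔL, ΔJ).
(b)–(d): allowed.
(c)–(d): forbidden (ΔL, ΔJ).
Allowed pairs: 1 of 6.

1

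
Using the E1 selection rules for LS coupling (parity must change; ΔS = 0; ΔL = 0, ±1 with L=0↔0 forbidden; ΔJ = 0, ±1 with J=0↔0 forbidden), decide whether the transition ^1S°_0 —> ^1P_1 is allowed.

Initial level: S=0, L=0, J=0, parity odd. Final level: S=0, L=1, J=1, parity even.
ΔS = 0: S: 0 → 0 — ✓.
Parity must change: odd → even — ✓.
ΔL = 0, ±1 (not L=0↔0): L: 0 → 1, ΔL = +1 — ✓.
ΔJ = 0, ±1 (not J=0↔0): J: 0 → 1, ΔJ = +1 — ✓.
All four E1 rules are satisfied.

allowed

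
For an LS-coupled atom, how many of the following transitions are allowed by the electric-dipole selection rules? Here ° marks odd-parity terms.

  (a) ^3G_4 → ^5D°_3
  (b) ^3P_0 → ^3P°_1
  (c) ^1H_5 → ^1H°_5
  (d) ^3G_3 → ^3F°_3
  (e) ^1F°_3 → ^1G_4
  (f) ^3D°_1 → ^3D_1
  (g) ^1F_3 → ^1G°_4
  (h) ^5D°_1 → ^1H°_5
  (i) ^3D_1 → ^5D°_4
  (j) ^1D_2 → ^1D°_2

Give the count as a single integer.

7

(a) forbidden (ΔS, ΔL fail)
(b) allowed
(c) allowed
(d) allowed
(e) allowed
(f) allowed
(g) allowed
(h) forbidden (parity, ΔS, ΔL, ΔJ fail)
(i) forbidden (ΔS, ΔJ fail)
(j) allowed
Total allowed: 7 of 10.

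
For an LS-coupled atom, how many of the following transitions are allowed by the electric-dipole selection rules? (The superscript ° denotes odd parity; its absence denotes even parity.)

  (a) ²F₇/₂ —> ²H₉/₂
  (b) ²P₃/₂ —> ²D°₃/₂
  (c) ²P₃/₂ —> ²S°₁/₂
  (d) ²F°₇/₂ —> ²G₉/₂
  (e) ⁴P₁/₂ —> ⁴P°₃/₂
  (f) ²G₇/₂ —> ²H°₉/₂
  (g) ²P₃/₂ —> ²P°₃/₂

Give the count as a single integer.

6

(a) forbidden (parity, ΔL fail)
(b) allowed
(c) allowed
(d) allowed
(e) allowed
(f) allowed
(g) allowed
Total allowed: 6 of 7.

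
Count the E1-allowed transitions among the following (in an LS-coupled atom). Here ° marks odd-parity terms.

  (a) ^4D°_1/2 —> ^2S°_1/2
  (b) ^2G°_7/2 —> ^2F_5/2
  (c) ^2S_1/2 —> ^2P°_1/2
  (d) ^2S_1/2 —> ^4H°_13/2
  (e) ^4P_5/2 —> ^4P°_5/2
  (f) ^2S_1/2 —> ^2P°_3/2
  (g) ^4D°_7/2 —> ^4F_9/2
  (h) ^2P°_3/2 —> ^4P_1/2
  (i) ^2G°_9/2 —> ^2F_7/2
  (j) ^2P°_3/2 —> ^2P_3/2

7

(a) forbidden (parity, ΔS, ΔL fail)
(b) allowed
(c) allowed
(d) forbidden (ΔS, ΔL, ΔJ fail)
(e) allowed
(f) allowed
(g) allowed
(h) forbidden (ΔS fails)
(i) allowed
(j) allowed
Total allowed: 7 of 10.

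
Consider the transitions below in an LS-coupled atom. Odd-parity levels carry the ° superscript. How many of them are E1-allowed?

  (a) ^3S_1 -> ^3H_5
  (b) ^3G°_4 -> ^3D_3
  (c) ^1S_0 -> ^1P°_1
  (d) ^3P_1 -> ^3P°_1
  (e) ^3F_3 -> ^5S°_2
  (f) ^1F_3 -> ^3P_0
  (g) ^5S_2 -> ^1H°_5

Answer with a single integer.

(a) forbidden (parity, ΔL, ΔJ fail)
(b) forbidden (ΔL fails)
(c) allowed
(d) allowed
(e) forbidden (ΔS, ΔL fail)
(f) forbidden (parity, ΔS, ΔL, ΔJ fail)
(g) forbidden (ΔS, ΔL, ΔJ fail)
Total allowed: 2 of 7.

2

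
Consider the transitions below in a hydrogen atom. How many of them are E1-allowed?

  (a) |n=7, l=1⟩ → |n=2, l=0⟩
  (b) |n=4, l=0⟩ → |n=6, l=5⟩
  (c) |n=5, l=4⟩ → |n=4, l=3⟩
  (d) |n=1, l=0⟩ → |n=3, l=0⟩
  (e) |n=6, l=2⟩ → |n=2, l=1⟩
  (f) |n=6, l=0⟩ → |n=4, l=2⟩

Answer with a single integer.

(a) allowed
(b) forbidden — Δl = +5 (E1 requires Δl = ±1)
(c) allowed
(d) forbidden — Δl = +0 (E1 requires Δl = ±1)
(e) allowed
(f) forbidden — Δl = +2 (E1 requires Δl = ±1)
Total allowed: 3 of 6.

3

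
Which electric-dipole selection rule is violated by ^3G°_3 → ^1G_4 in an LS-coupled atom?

ΔL = 0, ±1 (not L=0↔0): L: 4 → 4, ΔL = +0 — satisfied.
Parity must change: odd → even — satisfied.
ΔJ = 0, ±1 (not J=0↔0): J: 3 → 4, ΔJ = +1 — satisfied.
ΔS = 0: S: 1 → 0 — violated.

the ΔS = 0 rule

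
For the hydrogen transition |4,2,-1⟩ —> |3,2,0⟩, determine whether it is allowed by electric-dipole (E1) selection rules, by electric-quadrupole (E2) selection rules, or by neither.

Δl = 2 − 2 = +0; l_i + l_f = 4.
Δm_l = +1.
E1 (Δl = ±1, |Δm_l| ≤ 1): not satisfied.
E2 (Δl = 0,±2, l_i+l_f ≥ 2, |Δm_l| ≤ 2): satisfied.

E2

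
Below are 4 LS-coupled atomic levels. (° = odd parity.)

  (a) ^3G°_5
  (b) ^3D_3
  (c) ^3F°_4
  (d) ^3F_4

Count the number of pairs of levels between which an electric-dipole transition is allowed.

3

(a)–(b): forbidden (ΔL, ΔJ).
(a)–(c): forbidden (parity).
(a)–(d): allowed.
(b)–(c): allowed.
(b)–(d): forbidden (parity).
(c)–(d): allowed.
Allowed pairs: 3 of 6.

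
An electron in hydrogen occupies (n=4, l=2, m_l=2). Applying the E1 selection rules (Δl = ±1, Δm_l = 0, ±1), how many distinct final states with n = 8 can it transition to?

4

E1 requires Δl = ±1, so l_f ∈ {1, 3}; with 0 ≤ l_f ≤ n_f−1 = 7, the allowed l_f values are {1, 3}.
For l_f = 1: m_f ∈ {m_i−1, m_i, m_i+1} ∩ [−1, 1] = {1} → 1 state.
For l_f = 3: m_f ∈ {m_i−1, m_i, m_i+1} ∩ [−3, 3] = {1, 2, 3} → 3 states.
Total: 4.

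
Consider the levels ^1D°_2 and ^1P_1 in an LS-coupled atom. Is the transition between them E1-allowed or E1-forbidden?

Reading off the term symbols: S 0→0, L 2→1, J 2→1, parity odd→even.
ΔJ = 0, ±1 (not J=0↔0): J: 2 → 1, ΔJ = -1 — ok.
ΔS = 0: S: 0 → 0 — ok.
ΔL = 0, ±1 (not L=0↔0): L: 2 → 1, ΔL = -1 — ok.
Parity must change: odd → even — ok.
All four E1 rules are satisfied.

allowed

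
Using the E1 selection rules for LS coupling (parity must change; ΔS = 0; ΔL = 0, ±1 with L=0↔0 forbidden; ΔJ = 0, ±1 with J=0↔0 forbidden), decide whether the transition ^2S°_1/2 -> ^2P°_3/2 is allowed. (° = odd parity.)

forbidden

Parity must change: odd → odd — violated.
ΔJ = 0, ±1 (not J=0↔0): J: 1/2 → 3/2, ΔJ = +1 — satisfied.
ΔS = 0: S: 1/2 → 1/2 — satisfied.
ΔL = 0, ±1 (not L=0↔0): L: 0 → 1, ΔL = +1 — satisfied.
Rule(s) violated: parity.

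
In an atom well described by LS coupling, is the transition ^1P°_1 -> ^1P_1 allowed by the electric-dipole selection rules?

Reading off the term symbols: S 0→0, L 1→1, J 1→1, parity odd→even.
Parity must change: odd → even — satisfied.
ΔS = 0: S: 0 → 0 — satisfied.
ΔL = 0, ±1 (not L=0↔0): L: 1 → 1, ΔL = +0 — satisfied.
ΔJ = 0, ±1 (not J=0↔0): J: 1 → 1, ΔJ = +0 — satisfied.
All four E1 rules are satisfied.

allowed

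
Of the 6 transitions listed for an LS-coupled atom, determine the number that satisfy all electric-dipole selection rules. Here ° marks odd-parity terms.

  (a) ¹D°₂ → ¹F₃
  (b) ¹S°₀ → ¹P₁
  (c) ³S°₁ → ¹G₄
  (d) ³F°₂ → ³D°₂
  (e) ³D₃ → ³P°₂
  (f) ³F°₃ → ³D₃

(a) allowed
(b) allowed
(c) forbidden (ΔS, ΔL, ΔJ fail)
(d) forbidden (parity fails)
(e) allowed
(f) allowed
Total allowed: 4 of 6.

4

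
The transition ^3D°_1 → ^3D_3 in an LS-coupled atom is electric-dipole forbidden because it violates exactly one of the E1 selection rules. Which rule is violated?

Parity must change: odd → even — ok.
ΔJ = 0, ±1 (not J=0↔0): J: 1 → 3, ΔJ = +2 — fails.
ΔL = 0, ±1 (not L=0↔0): L: 2 → 2, ΔL = +0 — ok.
ΔS = 0: S: 1 → 1 — ok.

the ΔJ = 0, ±1 rule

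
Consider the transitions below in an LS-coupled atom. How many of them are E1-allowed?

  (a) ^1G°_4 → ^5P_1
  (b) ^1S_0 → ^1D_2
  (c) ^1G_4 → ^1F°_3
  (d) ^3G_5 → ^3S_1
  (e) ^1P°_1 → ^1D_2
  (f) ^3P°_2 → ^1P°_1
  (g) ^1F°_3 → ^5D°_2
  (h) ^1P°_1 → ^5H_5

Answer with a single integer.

2

(a) forbidden (ΔS, ΔL, ΔJ fail)
(b) forbidden (parity, ΔL, ΔJ fail)
(c) allowed
(d) forbidden (parity, ΔL, ΔJ fail)
(e) allowed
(f) forbidden (parity, ΔS fail)
(g) forbidden (parity, ΔS fail)
(h) forbidden (ΔS, ΔL, ΔJ fail)
Total allowed: 2 of 8.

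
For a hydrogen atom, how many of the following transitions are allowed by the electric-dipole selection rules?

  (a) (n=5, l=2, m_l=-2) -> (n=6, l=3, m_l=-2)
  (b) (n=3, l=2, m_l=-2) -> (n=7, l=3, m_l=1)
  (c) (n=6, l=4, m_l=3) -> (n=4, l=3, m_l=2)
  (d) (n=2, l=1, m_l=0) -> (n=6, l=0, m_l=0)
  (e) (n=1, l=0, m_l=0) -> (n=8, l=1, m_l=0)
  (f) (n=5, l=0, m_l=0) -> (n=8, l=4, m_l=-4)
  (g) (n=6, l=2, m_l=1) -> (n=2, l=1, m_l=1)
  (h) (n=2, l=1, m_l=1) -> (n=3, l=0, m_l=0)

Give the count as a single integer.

6

(a) allowed
(b) forbidden — Δm_l = +3 (E1 requires Δm_l = 0, ±1)
(c) allowed
(d) allowed
(e) allowed
(f) forbidden — Δl = +4 (E1 requires Δl = ±1); Δm_l = -4 (E1 requires Δm_l = 0, ±1)
(g) allowed
(h) allowed
Total allowed: 6 of 8.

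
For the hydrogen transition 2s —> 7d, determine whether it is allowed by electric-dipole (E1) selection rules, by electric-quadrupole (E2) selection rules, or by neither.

Δl = 2 − 0 = +2; l_i + l_f = 2.
E1 (Δl = ±1): not satisfied.
E2 (Δl = 0,±2, l_i+l_f ≥ 2): satisfied.

E2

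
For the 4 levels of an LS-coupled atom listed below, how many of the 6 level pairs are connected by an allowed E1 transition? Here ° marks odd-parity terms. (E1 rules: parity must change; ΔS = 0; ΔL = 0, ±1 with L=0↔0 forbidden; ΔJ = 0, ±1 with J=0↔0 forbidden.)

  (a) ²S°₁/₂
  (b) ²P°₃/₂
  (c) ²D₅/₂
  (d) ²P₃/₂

3

(a)–(b): forbidden (parity).
(a)–(c): forbidden (ΔL, ΔJ).
(a)–(d): allowed.
(b)–(c): allowed.
(b)–(d): allowed.
(c)–(d): forbidden (parity).
Allowed pairs: 3 of 6.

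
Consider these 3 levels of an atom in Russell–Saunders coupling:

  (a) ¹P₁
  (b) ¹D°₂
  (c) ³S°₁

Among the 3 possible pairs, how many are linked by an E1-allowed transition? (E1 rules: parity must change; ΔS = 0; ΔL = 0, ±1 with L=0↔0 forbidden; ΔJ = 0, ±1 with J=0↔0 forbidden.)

1

(a)–(b): allowed.
(a)–(c): forbidden (ΔS).
(b)–(c): forbidden (parity, ΔS, ΔL).
Allowed pairs: 1 of 3.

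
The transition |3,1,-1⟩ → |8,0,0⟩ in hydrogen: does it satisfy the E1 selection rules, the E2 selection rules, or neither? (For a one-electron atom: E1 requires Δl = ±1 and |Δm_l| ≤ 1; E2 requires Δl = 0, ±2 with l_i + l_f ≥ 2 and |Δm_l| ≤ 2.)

Δl = 0 − 1 = -1; l_i + l_f = 1.
Δm_l = +1.
E1 (Δl = ±1, |Δm_l| ≤ 1): satisfied.
E2 (Δl = 0,±2, l_i+l_f ≥ 2, |Δm_l| ≤ 2): not satisfied.

E1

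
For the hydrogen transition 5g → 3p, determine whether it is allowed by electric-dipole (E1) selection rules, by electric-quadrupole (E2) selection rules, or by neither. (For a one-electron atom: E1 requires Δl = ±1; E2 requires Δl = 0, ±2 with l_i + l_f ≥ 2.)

Δl = 1 − 4 = -3; l_i + l_f = 5.
E1 (Δl = ±1): not satisfied.
E2 (Δl = 0,±2, l_i+l_f ≥ 2): not satisfied.

neither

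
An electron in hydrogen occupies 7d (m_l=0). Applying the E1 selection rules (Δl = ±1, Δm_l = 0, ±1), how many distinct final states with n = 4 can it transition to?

6

E1 requires Δl = ±1, so l_f ∈ {1, 3}; with 0 ≤ l_f ≤ n_f−1 = 3, the allowed l_f values are {1, 3}.
For l_f = 1: m_f ∈ {m_i−1, m_i, m_i+1} ∩ [−1, 1] = {-1, 0, 1} → 3 states.
For l_f = 3: m_f ∈ {m_i−1, m_i, m_i+1} ∩ [−3, 3] = {-1, 0, 1} → 3 states.
Total: 6.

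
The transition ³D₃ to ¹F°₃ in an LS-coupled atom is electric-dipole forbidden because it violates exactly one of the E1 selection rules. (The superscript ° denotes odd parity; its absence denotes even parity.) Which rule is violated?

the ΔS = 0 rule

Parity must change: even → odd — ok.
ΔS = 0: S: 1 → 0 — fails.
ΔL = 0, ±1 (not L=0↔0): L: 2 → 3, ΔL = +1 — ok.
ΔJ = 0, ±1 (not J=0↔0): J: 3 → 3, ΔJ = +0 — ok.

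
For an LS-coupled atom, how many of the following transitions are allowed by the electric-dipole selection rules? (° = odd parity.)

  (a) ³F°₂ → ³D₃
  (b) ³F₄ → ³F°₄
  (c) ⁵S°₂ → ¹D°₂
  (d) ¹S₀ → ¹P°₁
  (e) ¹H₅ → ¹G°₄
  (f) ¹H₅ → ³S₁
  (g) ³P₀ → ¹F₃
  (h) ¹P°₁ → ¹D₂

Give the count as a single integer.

(a) allowed
(b) allowed
(c) forbidden (parity, ΔS, ΔL fail)
(d) allowed
(e) allowed
(f) forbidden (parity, ΔS, ΔL, ΔJ fail)
(g) forbidden (parity, ΔS, ΔL, ΔJ fail)
(h) allowed
Total allowed: 5 of 8.

5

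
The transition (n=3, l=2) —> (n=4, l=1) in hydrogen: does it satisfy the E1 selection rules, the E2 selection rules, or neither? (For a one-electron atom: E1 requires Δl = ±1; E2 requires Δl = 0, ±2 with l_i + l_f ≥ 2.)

E1

Δl = 1 − 2 = -1; l_i + l_f = 3.
E1 (Δl = ±1): satisfied.
E2 (Δl = 0,±2, l_i+l_f ≥ 2): not satisfied.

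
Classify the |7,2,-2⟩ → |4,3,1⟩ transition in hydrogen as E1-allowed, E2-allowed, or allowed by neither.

neither

Δl = 3 − 2 = +1; l_i + l_f = 5.
Δm_l = +3.
E1 (Δl = ±1, |Δm_l| ≤ 1): not satisfied.
E2 (Δl = 0,±2, l_i+l_f ≥ 2, |Δm_l| ≤ 2): not satisfied.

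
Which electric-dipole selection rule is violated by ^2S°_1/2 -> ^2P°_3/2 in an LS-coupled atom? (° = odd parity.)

Initial level: S=1/2, L=0, J=1/2, parity odd. Final level: S=1/2, L=1, J=3/2, parity odd.
Parity must change: odd → odd — violated.
ΔS = 0: S: 1/2 → 1/2 — satisfied.
ΔL = 0, ±1 (not L=0↔0): L: 0 → 1, ΔL = +1 — satisfied.
ΔJ = 0, ±1 (not J=0↔0): J: 1/2 → 3/2, ΔJ = +1 — satisfied.

parity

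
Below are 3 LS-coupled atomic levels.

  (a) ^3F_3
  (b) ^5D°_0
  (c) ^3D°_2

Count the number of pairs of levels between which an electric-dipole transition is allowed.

(a)–(b): forbidden (ΔS, ΔJ).
(a)–(c): allowed.
(b)–(c): forbidden (parity, ΔS, ΔJ).
Allowed pairs: 1 of 3.

1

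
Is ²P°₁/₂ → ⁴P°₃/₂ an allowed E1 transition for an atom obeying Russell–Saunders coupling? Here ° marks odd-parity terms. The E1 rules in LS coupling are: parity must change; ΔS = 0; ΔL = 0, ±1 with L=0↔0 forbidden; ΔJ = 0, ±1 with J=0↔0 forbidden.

Parity must change: odd → odd — violated.
ΔS = 0: S: 1/2 → 3/2 — violated.
ΔL = 0, ±1 (not L=0↔0): L: 1 → 1, ΔL = +0 — satisfied.
ΔJ = 0, ±1 (not J=0↔0): J: 1/2 → 3/2, ΔJ = +1 — satisfied.
Rule(s) violated: parity, ΔS.

forbidden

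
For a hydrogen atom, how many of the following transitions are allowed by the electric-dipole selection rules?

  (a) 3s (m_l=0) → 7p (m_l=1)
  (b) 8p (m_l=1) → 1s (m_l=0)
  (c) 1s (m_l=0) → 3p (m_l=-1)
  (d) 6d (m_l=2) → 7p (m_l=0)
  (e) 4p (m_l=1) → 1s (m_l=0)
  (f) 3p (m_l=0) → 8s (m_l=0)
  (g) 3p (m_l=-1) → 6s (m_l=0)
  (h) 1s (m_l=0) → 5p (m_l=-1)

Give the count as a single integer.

7

(a) allowed
(b) allowed
(c) allowed
(d) forbidden — Δm_l = -2 (E1 requires Δm_l = 0, ±1)
(e) allowed
(f) allowed
(g) allowed
(h) allowed
Total allowed: 7 of 8.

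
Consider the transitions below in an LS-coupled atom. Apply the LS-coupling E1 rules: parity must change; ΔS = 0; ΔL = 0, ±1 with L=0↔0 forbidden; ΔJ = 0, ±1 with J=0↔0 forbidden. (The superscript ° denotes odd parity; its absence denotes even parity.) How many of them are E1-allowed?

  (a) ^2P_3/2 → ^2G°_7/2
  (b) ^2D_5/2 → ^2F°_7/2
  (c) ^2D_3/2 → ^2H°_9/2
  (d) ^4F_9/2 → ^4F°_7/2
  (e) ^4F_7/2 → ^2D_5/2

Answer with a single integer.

2

(a) forbidden (ΔL, ΔJ fail)
(b) allowed
(c) forbidden (ΔL, ΔJ fail)
(d) allowed
(e) forbidden (parity, ΔS fail)
Total allowed: 2 of 5.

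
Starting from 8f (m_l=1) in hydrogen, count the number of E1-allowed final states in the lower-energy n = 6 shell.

6

E1 requires Δl = ±1, so l_f ∈ {2, 4}; with 0 ≤ l_f ≤ n_f−1 = 5, the allowed l_f values are {2, 4}.
For l_f = 2: m_f ∈ {m_i−1, m_i, m_i+1} ∩ [−2, 2] = {0, 1, 2} → 3 states.
For l_f = 4: m_f ∈ {m_i−1, m_i, m_i+1} ∩ [−4, 4] = {0, 1, 2} → 3 states.
Total: 6.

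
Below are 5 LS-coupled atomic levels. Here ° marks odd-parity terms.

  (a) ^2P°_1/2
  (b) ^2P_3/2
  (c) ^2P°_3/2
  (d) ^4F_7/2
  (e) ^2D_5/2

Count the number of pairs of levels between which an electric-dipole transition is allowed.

(a)–(b): allowed.
(a)–(c): forbidden (parity).
(a)–(d): forbidden (ΔS, ΔL, ΔJ).
(a)–(e): forbidden (ΔJ).
(b)–(c): allowed.
(b)–(d): forbidden (parity, ΔS, ΔL, ΔJ).
(b)–(e): forbidden (parity).
(c)–(d): forbidden (ΔS, ΔL, ΔJ).
(c)–(e): allowed.
(d)–(e): forbidden (parity, ΔS).
Allowed pairs: 3 of 10.

3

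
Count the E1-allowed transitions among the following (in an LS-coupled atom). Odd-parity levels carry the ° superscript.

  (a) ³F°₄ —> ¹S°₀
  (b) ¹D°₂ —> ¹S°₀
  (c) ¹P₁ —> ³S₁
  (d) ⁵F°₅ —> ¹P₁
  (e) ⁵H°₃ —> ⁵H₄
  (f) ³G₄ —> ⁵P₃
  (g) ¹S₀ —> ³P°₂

1

(a) forbidden (parity, ΔS, ΔL, ΔJ fail)
(b) forbidden (parity, ΔL, ΔJ fail)
(c) forbidden (parity, ΔS fail)
(d) forbidden (ΔS, ΔL, ΔJ fail)
(e) allowed
(f) forbidden (parity, ΔS, ΔL fail)
(g) forbidden (ΔS, ΔJ fail)
Total allowed: 1 of 7.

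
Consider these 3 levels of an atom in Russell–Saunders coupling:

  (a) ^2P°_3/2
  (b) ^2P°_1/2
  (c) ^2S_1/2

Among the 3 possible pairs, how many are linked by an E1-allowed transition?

2

(a)–(b): forbidden (parity).
(a)–(c): allowed.
(b)–(c): allowed.
Allowed pairs: 2 of 3.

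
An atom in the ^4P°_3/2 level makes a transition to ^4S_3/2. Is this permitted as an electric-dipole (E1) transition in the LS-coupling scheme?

allowed

Initial level: S=3/2, L=1, J=3/2, parity odd. Final level: S=3/2, L=0, J=3/2, parity even.
ΔS = 0: S: 3/2 → 3/2 — ok.
ΔJ = 0, ±1 (not J=0↔0): J: 3/2 → 3/2, ΔJ = +0 — ok.
Parity must change: odd → even — ok.
ΔL = 0, ±1 (not L=0↔0): L: 1 → 0, ΔL = -1 — ok.
All four E1 rules are satisfied.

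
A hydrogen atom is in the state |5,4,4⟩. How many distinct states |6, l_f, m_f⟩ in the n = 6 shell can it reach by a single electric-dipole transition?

E1 requires Δl = ±1, so l_f ∈ {3, 5}; with 0 ≤ l_f ≤ n_f−1 = 5, the allowed l_f values are {3, 5}.
For l_f = 3: m_f ∈ {m_i−1, m_i, m_i+1} ∩ [−3, 3] = {3} → 1 state.
For l_f = 5: m_f ∈ {m_i−1, m_i, m_i+1} ∩ [−5, 5] = {3, 4, 5} → 3 states.
Total: 4.

4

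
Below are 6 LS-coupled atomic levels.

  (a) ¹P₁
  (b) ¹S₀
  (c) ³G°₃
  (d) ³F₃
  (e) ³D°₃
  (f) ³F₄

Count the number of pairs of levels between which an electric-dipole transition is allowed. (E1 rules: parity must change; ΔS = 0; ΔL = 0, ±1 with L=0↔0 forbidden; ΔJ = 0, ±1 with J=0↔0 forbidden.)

4

(a)–(b): forbidden (parity).
(a)–(c): forbidden (ΔS, ΔL, ΔJ).
(a)–(d): forbidden (parity, ΔS, ΔL, ΔJ).
(a)–(e): forbidden (ΔS, ΔJ).
(a)–(f): forbidden (parity, ΔS, ΔL, ΔJ).
(b)–(c): forbidden (ΔS, ΔL, ΔJ).
(b)–(d): forbidden (parity, ΔS, ΔL, ΔJ).
(b)–(e): forbidden (ΔS, ΔL, ΔJ).
(b)–(f): forbidden (parity, ΔS, ΔL, ΔJ).
(c)–(d): allowed.
(c)–(e): forbidden (parity, ΔL).
(c)–(f): allowed.
(d)–(e): allowed.
(d)–(f): forbidden (parity).
(e)–(f): allowed.
Allowed pairs: 4 of 15.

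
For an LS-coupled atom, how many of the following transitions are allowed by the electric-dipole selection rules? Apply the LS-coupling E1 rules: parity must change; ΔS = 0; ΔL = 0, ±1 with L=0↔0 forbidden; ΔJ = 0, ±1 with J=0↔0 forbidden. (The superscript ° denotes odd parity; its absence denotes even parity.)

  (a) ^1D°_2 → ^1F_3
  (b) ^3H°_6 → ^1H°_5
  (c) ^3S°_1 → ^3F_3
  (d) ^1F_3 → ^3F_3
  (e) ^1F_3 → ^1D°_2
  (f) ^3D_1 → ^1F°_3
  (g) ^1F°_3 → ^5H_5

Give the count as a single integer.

2

(a) allowed
(b) forbidden (parity, ΔS fail)
(c) forbidden (ΔL, ΔJ fail)
(d) forbidden (parity, ΔS fail)
(e) allowed
(f) forbidden (ΔS, ΔJ fail)
(g) forbidden (ΔS, ΔL, ΔJ fail)
Total allowed: 2 of 7.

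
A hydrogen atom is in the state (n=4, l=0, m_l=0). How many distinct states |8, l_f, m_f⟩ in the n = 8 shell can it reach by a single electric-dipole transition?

3

E1 requires Δl = ±1, so l_f ∈ {-1, 1}; with 0 ≤ l_f ≤ n_f−1 = 7, the allowed l_f values are {1}.
For l_f = 1: m_f ∈ {m_i−1, m_i, m_i+1} ∩ [−1, 1] = {-1, 0, 1} → 3 states.
Total: 3.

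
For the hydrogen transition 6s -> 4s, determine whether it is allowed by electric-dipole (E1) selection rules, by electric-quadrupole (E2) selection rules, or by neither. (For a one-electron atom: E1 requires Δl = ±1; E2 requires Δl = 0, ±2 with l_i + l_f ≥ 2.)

Δl = 0 − 0 = +0; l_i + l_f = 0.
E1 (Δl = ±1): not satisfied.
E2 (Δl = 0,±2, l_i+l_f ≥ 2): not satisfied.

neither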